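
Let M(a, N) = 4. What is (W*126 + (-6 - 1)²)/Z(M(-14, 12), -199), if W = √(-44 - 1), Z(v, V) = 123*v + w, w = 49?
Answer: 49/541 + 378*I*√5/541 ≈ 0.090573 + 1.5624*I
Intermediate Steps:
Z(v, V) = 49 + 123*v (Z(v, V) = 123*v + 49 = 49 + 123*v)
W = 3*I*√5 (W = √(-45) = 3*I*√5 ≈ 6.7082*I)
(W*126 + (-6 - 1)²)/Z(M(-14, 12), -199) = ((3*I*√5)*126 + (-6 - 1)²)/(49 + 123*4) = (378*I*√5 + (-7)²)/(49 + 492) = (378*I*√5 + 49)/541 = (49 + 378*I*√5)*(1/541) = 49/541 + 378*I*√5/541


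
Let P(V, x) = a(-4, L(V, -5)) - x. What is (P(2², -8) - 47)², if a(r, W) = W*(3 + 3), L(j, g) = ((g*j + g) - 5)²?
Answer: 28740321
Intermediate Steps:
L(j, g) = (-5 + g + g*j)² (L(j, g) = ((g + g*j) - 5)² = (-5 + g + g*j)²)
a(r, W) = 6*W (a(r, W) = W*6 = 6*W)
P(V, x) = -x + 6*(-10 - 5*V)² (P(V, x) = 6*(-5 - 5 - 5*V)² - x = 6*(-10 - 5*V)² - x = -x + 6*(-10 - 5*V)²)
(P(2², -8) - 47)² = ((-1*(-8) + 150*(2 + 2²)²) - 47)² = ((8 + 150*(2 + 4)²) - 47)² = ((8 + 150*6²) - 47)² = ((8 + 150*36) - 47)² = ((8 + 5400) - 47)² = (5408 - 47)² = 5361² = 28740321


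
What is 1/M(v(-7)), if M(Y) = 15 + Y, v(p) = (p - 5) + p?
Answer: -¼ ≈ -0.25000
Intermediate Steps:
v(p) = -5 + 2*p (v(p) = (-5 + p) + p = -5 + 2*p)
1/M(v(-7)) = 1/(15 + (-5 + 2*(-7))) = 1/(15 + (-5 - 14)) = 1/(15 - 19) = 1/(-4) = -¼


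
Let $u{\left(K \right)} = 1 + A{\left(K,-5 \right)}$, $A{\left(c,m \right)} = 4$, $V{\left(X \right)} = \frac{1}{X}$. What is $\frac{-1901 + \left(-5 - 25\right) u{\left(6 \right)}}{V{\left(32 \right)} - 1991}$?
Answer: $\frac{65632}{63711} \approx 1.0302$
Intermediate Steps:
$u{\left(K \right)} = 5$ ($u{\left(K \right)} = 1 + 4 = 5$)
$\frac{-1901 + \left(-5 - 25\right) u{\left(6 \right)}}{V{\left(32 \right)} - 1991} = \frac{-1901 + \left(-5 - 25\right) 5}{\frac{1}{32} - 1991} = \frac{-1901 - 150}{\frac{1}{32} - 1991} = \frac{-1901 - 150}{- \frac{63711}{32}} = \left(-2051\right) \left(- \frac{32}{63711}\right) = \frac{65632}{63711}$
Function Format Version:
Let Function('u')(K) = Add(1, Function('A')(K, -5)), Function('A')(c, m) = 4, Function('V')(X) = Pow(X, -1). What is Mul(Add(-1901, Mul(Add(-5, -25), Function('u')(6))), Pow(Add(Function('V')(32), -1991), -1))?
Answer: Rational(65632, 63711) ≈ 1.0302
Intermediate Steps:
Function('u')(K) = 5 (Function('u')(K) = Add(1, 4) = 5)
Mul(Add(-1901, Mul(Add(-5, -25), Function('u')(6))), Pow(Add(Function('V')(32), -1991), -1)) = Mul(Add(-1901, Mul(Add(-5, -25), 5)), Pow(Add(Pow(32, -1), -1991), -1)) = Mul(Add(-1901, Mul(-30, 5)), Pow(Add(Rational(1, 32), -1991), -1)) = Mul(Add(-1901, -150), Pow(Rational(-63711, 32), -1)) = Mul(-2051, Rational(-32, 63711)) = Rational(65632, 63711)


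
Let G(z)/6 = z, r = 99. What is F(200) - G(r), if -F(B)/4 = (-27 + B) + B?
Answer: -2086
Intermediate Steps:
F(B) = 108 - 8*B (F(B) = -4*((-27 + B) + B) = -4*(-27 + 2*B) = 108 - 8*B)
G(z) = 6*z
F(200) - G(r) = (108 - 8*200) - 6*99 = (108 - 1600) - 1*594 = -1492 - 594 = -2086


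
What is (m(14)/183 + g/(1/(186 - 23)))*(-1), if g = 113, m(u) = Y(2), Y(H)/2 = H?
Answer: -3370681/183 ≈ -18419.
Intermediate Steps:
Y(H) = 2*H
m(u) = 4 (m(u) = 2*2 = 4)
(m(14)/183 + g/(1/(186 - 23)))*(-1) = (4/183 + 113/(1/(186 - 23)))*(-1) = (4*(1/183) + 113/(1/163))*(-1) = (4/183 + 113/(1/163))*(-1) = (4/183 + 113*163)*(-1) = (4/183 + 18419)*(-1) = (3370681/183)*(-1) = -3370681/183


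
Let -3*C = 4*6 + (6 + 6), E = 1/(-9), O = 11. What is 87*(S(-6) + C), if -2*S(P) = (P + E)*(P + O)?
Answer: 1711/6 ≈ 285.17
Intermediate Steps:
E = -1/9 ≈ -0.11111
S(P) = -(11 + P)*(-1/9 + P)/2 (S(P) = -(P - 1/9)*(P + 11)/2 = -(-1/9 + P)*(11 + P)/2 = -(11 + P)*(-1/9 + P)/2)
C = -12 (C = -(4*6 + (6 + 6))/3 = -(24 + 12)/3 = -1/3*36 = -12)
87*(S(-6) + C) = 87*((11/18 - 49/9*(-6) - 1/2*(-6)**2) - 12) = 87*((11/18 + 98/3 - 1/2*36) - 12) = 87*((11/18 + 98/3 - 18) - 12) = 87*(275/18 - 12) = 87*(59/18) = 1711/6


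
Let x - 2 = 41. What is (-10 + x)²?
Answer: 1089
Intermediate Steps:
x = 43 (x = 2 + 41 = 43)
(-10 + x)² = (-10 + 43)² = 33² = 1089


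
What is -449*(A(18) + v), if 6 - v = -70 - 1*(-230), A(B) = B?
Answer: 61064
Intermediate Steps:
v = -154 (v = 6 - (-70 - 1*(-230)) = 6 - (-70 + 230) = 6 - 1*160 = 6 - 160 = -154)
-449*(A(18) + v) = -449*(18 - 154) = -449*(-136) = 61064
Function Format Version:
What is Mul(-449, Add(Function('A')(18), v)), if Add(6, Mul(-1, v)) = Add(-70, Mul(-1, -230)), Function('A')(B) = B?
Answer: 61064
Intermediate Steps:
v = -154 (v = Add(6, Mul(-1, Add(-70, Mul(-1, -230)))) = Add(6, Mul(-1, Add(-70, 230))) = Add(6, Mul(-1, 160)) = Add(6, -160) = -154)
Mul(-449, Add(Function('A')(18), v)) = Mul(-449, Add(18, -154)) = Mul(-449, -136) = 61064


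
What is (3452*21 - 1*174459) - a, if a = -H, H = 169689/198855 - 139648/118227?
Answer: -266361660617648/2612225565 ≈ -1.0197e+5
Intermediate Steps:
H = -856431293/2612225565 (H = 169689*(1/198855) - 139648*1/118227 = 56563/66285 - 139648/118227 = -856431293/2612225565 ≈ -0.32786)
a = 856431293/2612225565 (a = -1*(-856431293/2612225565) = 856431293/2612225565 ≈ 0.32786)
(3452*21 - 1*174459) - a = (3452*21 - 1*174459) - 1*856431293/2612225565 = (72492 - 174459) - 856431293/2612225565 = -101967 - 856431293/2612225565 = -266361660617648/2612225565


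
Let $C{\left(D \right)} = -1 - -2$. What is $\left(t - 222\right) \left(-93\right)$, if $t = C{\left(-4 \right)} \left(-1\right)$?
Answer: $20739$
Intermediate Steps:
$C{\left(D \right)} = 1$ ($C{\left(D \right)} = -1 + 2 = 1$)
$t = -1$ ($t = 1 \left(-1\right) = -1$)
$\left(t - 222\right) \left(-93\right) = \left(-1 - 222\right) \left(-93\right) = \left(-223\right) \left(-93\right) = 20739$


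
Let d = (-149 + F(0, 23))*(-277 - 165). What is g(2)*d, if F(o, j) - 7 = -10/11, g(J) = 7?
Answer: 4863768/11 ≈ 4.4216e+5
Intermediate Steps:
F(o, j) = 67/11 (F(o, j) = 7 - 10/11 = 67/11)
d = 694824/11 (d = (-149 + 67/11)*(-277 - 165) = -1572/11*(-442) = 694824/11 ≈ 63166.)
g(2)*d = 7*(694824/11) = 4863768/11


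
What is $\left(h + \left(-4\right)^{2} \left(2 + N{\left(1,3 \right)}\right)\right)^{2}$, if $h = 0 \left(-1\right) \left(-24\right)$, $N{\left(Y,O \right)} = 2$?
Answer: $4096$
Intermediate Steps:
$h = 0$ ($h = 0 \left(-24\right) = 0$)
$\left(h + \left(-4\right)^{2} \left(2 + N{\left(1,3 \right)}\right)\right)^{2} = \left(0 + \left(-4\right)^{2} \left(2 + 2\right)\right)^{2} = \left(0 + 16 \cdot 4\right)^{2} = \left(0 + 64\right)^{2} = 64^{2} = 4096$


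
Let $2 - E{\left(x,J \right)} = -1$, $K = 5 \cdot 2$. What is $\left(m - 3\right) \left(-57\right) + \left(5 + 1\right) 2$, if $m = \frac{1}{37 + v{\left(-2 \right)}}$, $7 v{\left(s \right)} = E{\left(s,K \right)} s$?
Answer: $\frac{45900}{253} \approx 181.42$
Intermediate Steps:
$K = 10$
$E{\left(x,J \right)} = 3$ ($E{\left(x,J \right)} = 2 - -1 = 2 + 1 = 3$)
$v{\left(s \right)} = \frac{3 s}{7}$
$m = \frac{7}{253}$ ($m = \frac{1}{37 + \frac{3}{7} \left(-2\right)} = \frac{1}{37 - \frac{6}{7}} = \frac{1}{\frac{253}{7}} = \frac{7}{253} \approx 0.027668$)
$\left(m - 3\right) \left(-57\right) + \left(5 + 1\right) 2 = \left(\frac{7}{253} - 3\right) \left(-57\right) + \left(5 + 1\right) 2 = \left(- \frac{752}{253}\right) \left(-57\right) + 6 \cdot 2 = \frac{42864}{253} + 12 = \frac{45900}{253}$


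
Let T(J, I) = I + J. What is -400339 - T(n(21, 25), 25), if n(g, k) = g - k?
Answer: -400360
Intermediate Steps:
-400339 - T(n(21, 25), 25) = -400339 - (25 + (21 - 1*25)) = -400339 - (25 + (21 - 25)) = -400339 - (25 - 4) = -400339 - 1*21 = -400339 - 21 = -400360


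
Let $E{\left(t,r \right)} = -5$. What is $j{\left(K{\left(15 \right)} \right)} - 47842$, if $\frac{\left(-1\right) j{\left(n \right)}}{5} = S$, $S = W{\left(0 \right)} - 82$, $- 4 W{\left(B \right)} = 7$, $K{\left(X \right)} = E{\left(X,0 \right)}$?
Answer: $- \frac{189693}{4} \approx -47423.0$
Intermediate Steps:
$K{\left(X \right)} = -5$
$W{\left(B \right)} = - \frac{7}{4}$ ($W{\left(B \right)} = \left(- \frac{1}{4}\right) 7 = - \frac{7}{4}$)
$S = - \frac{335}{4}$ ($S = - \frac{7}{4} - 82 = - \frac{335}{4} \approx -83.75$)
$j{\left(n \right)} = \frac{1675}{4}$ ($j{\left(n \right)} = \left(-5\right) \left(- \frac{335}{4}\right) = \frac{1675}{4}$)
$j{\left(K{\left(15 \right)} \right)} - 47842 = \frac{1675}{4} - 47842 = - \frac{189693}{4}$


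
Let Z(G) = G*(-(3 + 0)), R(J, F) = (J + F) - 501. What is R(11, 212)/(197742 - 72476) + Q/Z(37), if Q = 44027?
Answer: -2757558520/6952263 ≈ -396.64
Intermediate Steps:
R(J, F) = -501 + F + J (R(J, F) = (F + J) - 501 = -501 + F + J)
Z(G) = -3*G (Z(G) = G*(-1*3) = G*(-3) = -3*G)
R(11, 212)/(197742 - 72476) + Q/Z(37) = (-501 + 212 + 11)/(197742 - 72476) + 44027/((-3*37)) = -278/125266 + 44027/(-111) = -278*1/125266 + 44027*(-1/111) = -139/62633 - 44027/111 = -2757558520/6952263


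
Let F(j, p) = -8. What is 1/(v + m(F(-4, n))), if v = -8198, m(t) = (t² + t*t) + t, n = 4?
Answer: -1/8078 ≈ -0.00012379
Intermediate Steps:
m(t) = t + 2*t² (m(t) = (t² + t²) + t = 2*t² + t = t + 2*t²)
1/(v + m(F(-4, n))) = 1/(-8198 - 8*(1 + 2*(-8))) = 1/(-8198 - 8*(1 - 16)) = 1/(-8198 - 8*(-15)) = 1/(-8198 + 120) = 1/(-8078) = -1/8078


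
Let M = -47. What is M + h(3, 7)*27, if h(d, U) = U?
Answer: 142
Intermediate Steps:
M + h(3, 7)*27 = -47 + 7*27 = -47 + 189 = 142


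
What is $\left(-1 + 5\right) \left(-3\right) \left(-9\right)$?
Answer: $108$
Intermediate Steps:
$\left(-1 + 5\right) \left(-3\right) \left(-9\right) = 4 \left(-3\right) \left(-9\right) = \left(-12\right) \left(-9\right) = 108$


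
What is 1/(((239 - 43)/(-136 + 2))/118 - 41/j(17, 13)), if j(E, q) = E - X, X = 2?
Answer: -59295/162808 ≈ -0.36420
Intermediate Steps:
j(E, q) = -2 + E (j(E, q) = E - 1*2 = E - 2 = -2 + E)
1/(((239 - 43)/(-136 + 2))/118 - 41/j(17, 13)) = 1/(((239 - 43)/(-136 + 2))/118 - 41/(-2 + 17)) = 1/((196/(-134))*(1/118) - 41/15) = 1/((196*(-1/134))*(1/118) - 41*1/15) = 1/(-98/67*1/118 - 41/15) = 1/(-49/3953 - 41/15) = 1/(-162808/59295) = -59295/162808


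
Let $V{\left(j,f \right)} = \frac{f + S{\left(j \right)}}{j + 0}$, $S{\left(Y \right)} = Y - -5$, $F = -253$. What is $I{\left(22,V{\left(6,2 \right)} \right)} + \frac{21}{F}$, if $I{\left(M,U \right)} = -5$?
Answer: $- \frac{1286}{253} \approx -5.083$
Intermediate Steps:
$S{\left(Y \right)} = 5 + Y$ ($S{\left(Y \right)} = Y + 5 = 5 + Y$)
$V{\left(j,f \right)} = \frac{5 + f + j}{j}$ ($V{\left(j,f \right)} = \frac{f + \left(5 + j\right)}{j + 0} = \frac{5 + f + j}{j}$)
$I{\left(22,V{\left(6,2 \right)} \right)} + \frac{21}{F} = -5 + \frac{21}{-253} = -5 + 21 \left(- \frac{1}{253}\right) = -5 - \frac{21}{253} = - \frac{1286}{253}$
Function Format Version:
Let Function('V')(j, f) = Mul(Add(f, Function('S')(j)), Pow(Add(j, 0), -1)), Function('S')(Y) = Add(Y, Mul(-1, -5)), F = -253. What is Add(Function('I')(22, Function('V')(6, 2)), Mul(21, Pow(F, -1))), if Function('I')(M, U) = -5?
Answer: Rational(-1286, 253) ≈ -5.0830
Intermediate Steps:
Function('S')(Y) = Add(5, Y) (Function('S')(Y) = Add(Y, 5) = Add(5, Y))
Function('V')(j, f) = Mul(Pow(j, -1), Add(5, f, j)) (Function('V')(j, f) = Mul(Add(f, Add(5, j)), Pow(Add(j, 0), -1)) = Mul(Add(5, f, j), Pow(j, -1)) = Mul(Pow(j, -1), Add(5, f, j)))
Add(Function('I')(22, Function('V')(6, 2)), Mul(21, Pow(F, -1))) = Add(-5, Mul(21, Pow(-253, -1))) = Add(-5, Mul(21, Rational(-1, 253))) = Add(-5, Rational(-21, 253)) = Rational(-1286, 253)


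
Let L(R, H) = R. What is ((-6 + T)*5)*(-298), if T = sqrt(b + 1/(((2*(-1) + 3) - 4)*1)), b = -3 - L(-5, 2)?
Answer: 8940 - 1490*sqrt(15)/3 ≈ 7016.4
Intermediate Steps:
b = 2 (b = -3 - 1*(-5) = -3 + 5 = 2)
T = sqrt(15)/3 (T = sqrt(2 + 1/(((2*(-1) + 3) - 4)*1)) = sqrt(2 + 1/((-2 + 3) - 4)) = sqrt(2 + 1/(1 - 4)) = sqrt(2 + 1/(-3)) = sqrt(2 - 1/3*1) = sqrt(2 - 1/3) = sqrt(5/3) = sqrt(15)/3 ≈ 1.2910)
((-6 + T)*5)*(-298) = ((-6 + sqrt(15)/3)*5)*(-298) = (-30 + 5*sqrt(15)/3)*(-298) = 8940 - 1490*sqrt(15)/3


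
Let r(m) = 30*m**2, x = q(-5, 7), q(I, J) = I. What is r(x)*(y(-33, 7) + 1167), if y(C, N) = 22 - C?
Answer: 916500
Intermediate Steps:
x = -5
r(x)*(y(-33, 7) + 1167) = (30*(-5)**2)*((22 - 1*(-33)) + 1167) = (30*25)*((22 + 33) + 1167) = 750*(55 + 1167) = 750*1222 = 916500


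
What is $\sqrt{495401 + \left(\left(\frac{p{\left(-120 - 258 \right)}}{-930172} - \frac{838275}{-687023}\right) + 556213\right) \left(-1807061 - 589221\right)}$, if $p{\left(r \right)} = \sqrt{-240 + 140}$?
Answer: $\frac{\sqrt{-34019579938577693961537310501830315 + 657542393429728769909135 i}}{159762389489} \approx 1.1157 \cdot 10^{-5} + 1.1545 \cdot 10^{6} i$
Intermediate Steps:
$p{\left(r \right)} = 10 i$ ($p{\left(r \right)} = \sqrt{-100} = 10 i$)
$\sqrt{495401 + \left(\left(\frac{p{\left(-120 - 258 \right)}}{-930172} - \frac{838275}{-687023}\right) + 556213\right) \left(-1807061 - 589221\right)} = \sqrt{495401 + \left(\left(\frac{10 i}{-930172} - \frac{838275}{-687023}\right) + 556213\right) \left(-1807061 - 589221\right)} = \sqrt{495401 + \left(\left(10 i \left(- \frac{1}{930172}\right) - - \frac{838275}{687023}\right) + 556213\right) \left(-2396282\right)} = \sqrt{495401 + \left(\left(- \frac{5 i}{465086} + \frac{838275}{687023}\right) + 556213\right) \left(-2396282\right)} = \sqrt{495401 + \left(\left(\frac{838275}{687023} - \frac{5 i}{465086}\right) + 556213\right) \left(-2396282\right)} = \sqrt{495401 + \left(\frac{382131962174}{687023} - \frac{5 i}{465086}\right) \left(-2396282\right)} = \sqrt{495401 - \left(\frac{915695942582237068}{687023} - \frac{5990705 i}{232543}\right)} = \sqrt{- \frac{915695602230355845}{687023} + \frac{5990705 i}{232543}}$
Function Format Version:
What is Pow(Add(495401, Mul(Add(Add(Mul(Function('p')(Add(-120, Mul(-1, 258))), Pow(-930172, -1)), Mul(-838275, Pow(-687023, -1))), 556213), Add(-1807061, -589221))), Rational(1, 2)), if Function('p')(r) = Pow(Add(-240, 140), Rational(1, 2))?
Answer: Mul(Rational(1, 159762389489), Pow(Add(-34019579938577693961537310501830315, Mul(657542393429728769909135, I)), Rational(1, 2))) ≈ Add(1.1157e-5, Mul(1.1545e+6, I))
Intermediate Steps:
Function('p')(r) = Mul(10, I) (Function('p')(r) = Pow(-100, Rational(1, 2)) = Mul(10, I))
Pow(Add(495401, Mul(Add(Add(Mul(Function('p')(Add(-120, Mul(-1, 258))), Pow(-930172, -1)), Mul(-838275, Pow(-687023, -1))), 556213), Add(-1807061, -589221))), Rational(1, 2)) = Pow(Add(495401, Mul(Add(Add(Mul(Mul(10, I), Pow(-930172, -1)), Mul(-838275, Pow(-687023, -1))), 556213), Add(-1807061, -589221))), Rational(1, 2)) = Pow(Add(495401, Mul(Add(Add(Mul(Mul(10, I), Rational(-1, 930172)), Mul(-838275, Rational(-1, 687023))), 556213), -2396282)), Rational(1, 2)) = Pow(Add(495401, Mul(Add(Add(Mul(Rational(-5, 465086), I), Rational(838275, 687023)), 556213), -2396282)), Rational(1, 2)) = Pow(Add(495401, Mul(Add(Add(Rational(838275, 687023), Mul(Rational(-5, 465086), I)), 556213), -2396282)), Rational(1, 2)) = Pow(Add(495401, Mul(Add(Rational(382131962174, 687023), Mul(Rational(-5, 465086), I)), -2396282)), Rational(1, 2)) = Pow(Add(495401, Add(Rational(-915695942582237068, 687023), Mul(Rational(5990705, 232543), I))), Rational(1, 2)) = Pow(Add(Rational(-915695602230355845, 687023), Mul(Rational(5990705, 232543), I)), Rational(1, 2))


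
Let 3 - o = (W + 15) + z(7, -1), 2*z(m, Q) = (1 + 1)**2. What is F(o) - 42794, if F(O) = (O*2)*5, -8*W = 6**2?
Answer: -42889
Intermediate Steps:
z(m, Q) = 2 (z(m, Q) = (1 + 1)**2/2 = (1/2)*2**2 = (1/2)*4 = 2)
W = -9/2 (W = -1/8*6**2 = -1/8*36 = -9/2 ≈ -4.5000)
o = -19/2 (o = 3 - ((-9/2 + 15) + 2) = 3 - (21/2 + 2) = 3 - 1*25/2 = 3 - 25/2 = -19/2 ≈ -9.5000)
F(O) = 10*O (F(O) = (2*O)*5 = 10*O)
F(o) - 42794 = 10*(-19/2) - 42794 = -95 - 42794 = -42889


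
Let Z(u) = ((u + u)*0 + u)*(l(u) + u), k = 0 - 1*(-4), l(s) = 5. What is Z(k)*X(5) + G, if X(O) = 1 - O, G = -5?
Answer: -149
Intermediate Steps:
k = 4 (k = 0 + 4 = 4)
Z(u) = u*(5 + u) (Z(u) = ((u + u)*0 + u)*(5 + u) = ((2*u)*0 + u)*(5 + u) = (0 + u)*(5 + u) = u*(5 + u))
Z(k)*X(5) + G = (4*(5 + 4))*(1 - 1*5) - 5 = (4*9)*(1 - 5) - 5 = 36*(-4) - 5 = -144 - 5 = -149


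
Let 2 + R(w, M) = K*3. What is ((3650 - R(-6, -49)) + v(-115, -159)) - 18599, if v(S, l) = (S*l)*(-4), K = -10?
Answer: -88057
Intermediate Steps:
R(w, M) = -32 (R(w, M) = -2 - 10*3 = -2 - 30 = -32)
v(S, l) = -4*S*l
((3650 - R(-6, -49)) + v(-115, -159)) - 18599 = ((3650 - 1*(-32)) - 4*(-115)*(-159)) - 18599 = ((3650 + 32) - 73140) - 18599 = (3682 - 73140) - 18599 = -69458 - 18599 = -88057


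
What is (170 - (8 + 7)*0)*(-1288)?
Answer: -218960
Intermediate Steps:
(170 - (8 + 7)*0)*(-1288) = (170 - 15*0)*(-1288) = (170 - 1*0)*(-1288) = (170 + 0)*(-1288) = 170*(-1288) = -218960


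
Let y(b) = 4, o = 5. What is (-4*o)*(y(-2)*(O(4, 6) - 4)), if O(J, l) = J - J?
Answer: 320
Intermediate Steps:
O(J, l) = 0
(-4*o)*(y(-2)*(O(4, 6) - 4)) = (-4*5)*(4*(0 - 4)) = -80*(-4) = -20*(-16) = 320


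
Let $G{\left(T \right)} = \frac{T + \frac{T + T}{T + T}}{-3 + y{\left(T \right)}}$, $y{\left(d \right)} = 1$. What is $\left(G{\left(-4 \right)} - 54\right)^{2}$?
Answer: $\frac{11025}{4} \approx 2756.3$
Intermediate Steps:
$G{\left(T \right)} = - \frac{1}{2} - \frac{T}{2}$ ($G{\left(T \right)} = \frac{T + \frac{T + T}{T + T}}{-3 + 1} = \frac{T + \frac{2 T}{2 T}}{-2} = \left(T + 2 T \frac{1}{2 T}\right) \left(- \frac{1}{2}\right) = \left(T + 1\right) \left(- \frac{1}{2}\right) = \left(1 + T\right) \left(- \frac{1}{2}\right) = - \frac{1}{2} - \frac{T}{2}$)
$\left(G{\left(-4 \right)} - 54\right)^{2} = \left(\left(- \frac{1}{2} - -2\right) - 54\right)^{2} = \left(\left(- \frac{1}{2} + 2\right) - 54\right)^{2} = \left(\frac{3}{2} - 54\right)^{2} = \left(- \frac{105}{2}\right)^{2} = \frac{11025}{4}$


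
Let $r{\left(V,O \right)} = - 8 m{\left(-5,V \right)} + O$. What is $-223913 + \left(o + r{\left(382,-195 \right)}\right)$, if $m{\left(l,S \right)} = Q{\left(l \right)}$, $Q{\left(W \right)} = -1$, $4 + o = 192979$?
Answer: $-31125$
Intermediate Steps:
$o = 192975$ ($o = -4 + 192979 = 192975$)
$m{\left(l,S \right)} = -1$
$r{\left(V,O \right)} = 8 + O$ ($r{\left(V,O \right)} = \left(-8\right) \left(-1\right) + O = 8 + O$)
$-223913 + \left(o + r{\left(382,-195 \right)}\right) = -223913 + \left(192975 + \left(8 - 195\right)\right) = -223913 + \left(192975 - 187\right) = -223913 + 192788 = -31125$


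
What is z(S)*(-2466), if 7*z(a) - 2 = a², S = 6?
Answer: -93708/7 ≈ -13387.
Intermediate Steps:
z(a) = 2/7 + a²/7
z(S)*(-2466) = (2/7 + (⅐)*6²)*(-2466) = (2/7 + (⅐)*36)*(-2466) = (2/7 + 36/7)*(-2466) = (38/7)*(-2466) = -93708/7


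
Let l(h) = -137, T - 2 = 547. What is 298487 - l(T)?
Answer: 298624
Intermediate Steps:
T = 549 (T = 2 + 547 = 549)
298487 - l(T) = 298487 - 1*(-137) = 298487 + 137 = 298624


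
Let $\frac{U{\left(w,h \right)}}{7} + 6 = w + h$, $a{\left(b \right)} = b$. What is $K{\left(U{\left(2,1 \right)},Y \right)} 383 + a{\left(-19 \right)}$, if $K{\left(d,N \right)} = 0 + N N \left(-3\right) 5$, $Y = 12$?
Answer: $-827299$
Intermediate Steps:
$U{\left(w,h \right)} = -42 + 7 h + 7 w$ ($U{\left(w,h \right)} = -42 + 7 \left(w + h\right) = -42 + 7 \left(h + w\right) = -42 + \left(7 h + 7 w\right) = -42 + 7 h + 7 w$)
$K{\left(d,N \right)} = - 15 N^{2}$ ($K{\left(d,N \right)} = 0 + N - 3 N 5 = 0 + N \left(- 15 N\right) = 0 - 15 N^{2} = - 15 N^{2}$)
$K{\left(U{\left(2,1 \right)},Y \right)} 383 + a{\left(-19 \right)} = - 15 \cdot 12^{2} \cdot 383 - 19 = \left(-15\right) 144 \cdot 383 - 19 = \left(-2160\right) 383 - 19 = -827280 - 19 = -827299$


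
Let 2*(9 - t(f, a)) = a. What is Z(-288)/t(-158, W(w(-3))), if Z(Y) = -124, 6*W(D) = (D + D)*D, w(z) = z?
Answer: -248/15 ≈ -16.533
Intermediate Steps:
W(D) = D**2/3 (W(D) = ((D + D)*D)/6 = ((2*D)*D)/6 = (2*D**2)/6 = D**2/3)
t(f, a) = 9 - a/2
Z(-288)/t(-158, W(w(-3))) = -124/(9 - (-3)**2/6) = -124/(9 - 9/6) = -124/(9 - 1/2*3) = -124/(9 - 3/2) = -124/15/2 = -124*2/15 = -248/15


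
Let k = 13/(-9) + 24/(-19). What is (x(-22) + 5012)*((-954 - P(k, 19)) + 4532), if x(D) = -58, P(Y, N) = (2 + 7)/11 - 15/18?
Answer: 584941073/33 ≈ 1.7725e+7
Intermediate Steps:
k = -463/171 (k = 13*(-1/9) + 24*(-1/19) = -13/9 - 24/19 = -463/171 ≈ -2.7076)
P(Y, N) = -1/66 (P(Y, N) = 9*(1/11) - 15*1/18 = 9/11 - 5/6 = -1/66)
(x(-22) + 5012)*((-954 - P(k, 19)) + 4532) = (-58 + 5012)*((-954 - 1*(-1/66)) + 4532) = 4954*((-954 + 1/66) + 4532) = 4954*(-62963/66 + 4532) = 4954*(236149/66) = 584941073/33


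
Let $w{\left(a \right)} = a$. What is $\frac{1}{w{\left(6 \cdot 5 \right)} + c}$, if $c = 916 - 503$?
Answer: $\frac{1}{443} \approx 0.0022573$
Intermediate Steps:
$c = 413$ ($c = 916 - 503 = 413$)
$\frac{1}{w{\left(6 \cdot 5 \right)} + c} = \frac{1}{6 \cdot 5 + 413} = \frac{1}{30 + 413} = \frac{1}{443}$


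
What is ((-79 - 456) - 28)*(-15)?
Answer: 8445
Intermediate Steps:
((-79 - 456) - 28)*(-15) = (-535 - 28)*(-15) = -563*(-15) = 8445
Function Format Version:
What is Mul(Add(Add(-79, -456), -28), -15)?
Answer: 8445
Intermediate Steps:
Mul(Add(Add(-79, -456), -28), -15) = Mul(Add(-535, -28), -15) = Mul(-563, -15) = 8445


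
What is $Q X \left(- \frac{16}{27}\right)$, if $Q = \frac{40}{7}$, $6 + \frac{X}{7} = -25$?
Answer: $\frac{19840}{27} \approx 734.81$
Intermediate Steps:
$X = -217$ ($X = -42 + 7 \left(-25\right) = -42 - 175 = -217$)
$Q = \frac{40}{7}$ ($Q = 40 \cdot \frac{1}{7} = \frac{40}{7} \approx 5.7143$)
$Q X \left(- \frac{16}{27}\right) = \frac{40}{7} \left(-217\right) \left(- \frac{16}{27}\right) = - 1240 \left(\left(-16\right) \frac{1}{27}\right) = \left(-1240\right) \left(- \frac{16}{27}\right) = \frac{19840}{27}$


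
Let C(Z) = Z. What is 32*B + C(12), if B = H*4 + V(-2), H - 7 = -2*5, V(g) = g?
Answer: -436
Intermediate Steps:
H = -3 (H = 7 - 2*5 = 7 - 10 = -3)
B = -14 (B = -3*4 - 2 = -12 - 2 = -14)
32*B + C(12) = 32*(-14) + 12 = -448 + 12 = -436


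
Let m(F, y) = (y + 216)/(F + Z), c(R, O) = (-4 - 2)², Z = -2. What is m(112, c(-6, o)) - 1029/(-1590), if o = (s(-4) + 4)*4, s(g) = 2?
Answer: 17129/5830 ≈ 2.9381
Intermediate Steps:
o = 24 (o = (2 + 4)*4 = 6*4 = 24)
c(R, O) = 36 (c(R, O) = (-6)² = 36)
m(F, y) = (216 + y)/(-2 + F) (m(F, y) = (y + 216)/(F - 2) = (216 + y)/(-2 + F))
m(112, c(-6, o)) - 1029/(-1590) = (216 + 36)/(-2 + 112) - 1029/(-1590) = 252/110 - 1029*(-1)/1590 = (1/110)*252 - 1*(-343/530) = 126/55 + 343/530 = 17129/5830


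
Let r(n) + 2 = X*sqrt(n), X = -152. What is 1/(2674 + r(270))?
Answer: 167/56344 + 57*sqrt(30)/112688 ≈ 0.0057344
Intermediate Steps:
r(n) = -2 - 152*sqrt(n)
1/(2674 + r(270)) = 1/(2674 + (-2 - 456*sqrt(30))) = 1/(2672 - 456*sqrt(30))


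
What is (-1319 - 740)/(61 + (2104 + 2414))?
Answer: -2059/4579 ≈ -0.44966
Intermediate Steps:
(-1319 - 740)/(61 + (2104 + 2414)) = -2059/(61 + 4518) = -2059/4579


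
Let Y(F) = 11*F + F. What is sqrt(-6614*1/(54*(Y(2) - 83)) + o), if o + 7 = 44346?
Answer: sqrt(12502454118)/531 ≈ 210.57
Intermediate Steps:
Y(F) = 12*F
o = 44339 (o = -7 + 44346 = 44339)
sqrt(-6614*1/(54*(Y(2) - 83)) + o) = sqrt(-6614*1/(54*(12*2 - 83)) + 44339) = sqrt(-6614*1/(54*(24 - 83)) + 44339) = sqrt(-6614/((-59*54)) + 44339) = sqrt(-6614/(-3186) + 44339) = sqrt(-6614*(-1/3186) + 44339) = sqrt(3307/1593 + 44339) = sqrt(70635334/1593) = sqrt(12502454118)/531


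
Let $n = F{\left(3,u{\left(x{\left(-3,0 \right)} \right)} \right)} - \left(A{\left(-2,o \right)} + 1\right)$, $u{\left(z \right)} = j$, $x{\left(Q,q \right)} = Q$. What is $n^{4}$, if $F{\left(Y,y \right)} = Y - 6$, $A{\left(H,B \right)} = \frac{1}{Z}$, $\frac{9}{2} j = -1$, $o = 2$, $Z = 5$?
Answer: $\frac{194481}{625} \approx 311.17$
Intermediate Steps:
$j = - \frac{2}{9}$ ($j = \frac{2}{9} \left(-1\right) = - \frac{2}{9} \approx -0.22222$)
$u{\left(z \right)} = - \frac{2}{9}$
$A{\left(H,B \right)} = \frac{1}{5}$
$F{\left(Y,y \right)} = -6 + Y$ ($F{\left(Y,y \right)} = Y - 6 = -6 + Y$)
$n = - \frac{21}{5}$ ($n = \left(-6 + 3\right) - \left(\frac{1}{5} + 1\right) = -3 - \frac{6}{5} = - \frac{21}{5} \approx -4.2$)
$n^{4} = \left(- \frac{21}{5}\right)^{4} = \frac{194481}{625}$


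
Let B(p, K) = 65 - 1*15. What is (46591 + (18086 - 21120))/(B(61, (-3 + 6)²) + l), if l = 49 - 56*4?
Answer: -43557/125 ≈ -348.46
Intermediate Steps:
B(p, K) = 50 (B(p, K) = 65 - 15 = 50)
l = -175 (l = 49 - 224 = -175)
(46591 + (18086 - 21120))/(B(61, (-3 + 6)²) + l) = (46591 + (18086 - 21120))/(50 - 175) = (46591 - 3034)/(-125) = 43557*(-1/125) = -43557/125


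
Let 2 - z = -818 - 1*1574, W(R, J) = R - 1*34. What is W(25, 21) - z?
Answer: -2403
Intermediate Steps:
W(R, J) = -34 + R (W(R, J) = R - 34 = -34 + R)
z = 2394 (z = 2 - (-818 - 1*1574) = 2 - (-818 - 1574) = 2 - 1*(-2392) = 2 + 2392 = 2394)
W(25, 21) - z = (-34 + 25) - 1*2394 = -9 - 2394 = -2403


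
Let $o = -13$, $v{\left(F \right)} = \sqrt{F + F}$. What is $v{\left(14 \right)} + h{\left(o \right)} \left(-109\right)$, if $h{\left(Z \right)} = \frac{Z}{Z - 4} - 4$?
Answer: $\frac{5995}{17} + 2 \sqrt{7} \approx 357.94$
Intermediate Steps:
$v{\left(F \right)} = \sqrt{2} \sqrt{F}$ ($v{\left(F \right)} = \sqrt{2 F} = \sqrt{2} \sqrt{F}$)
$h{\left(Z \right)} = -4 + \frac{Z}{-4 + Z}$ ($h{\left(Z \right)} = \frac{Z}{-4 + Z} - 4 = -4 + \frac{Z}{-4 + Z}$)
$v{\left(14 \right)} + h{\left(o \right)} \left(-109\right) = \sqrt{2} \sqrt{14} + \frac{16 - -39}{-4 - 13} \left(-109\right) = 2 \sqrt{7} + \frac{16 + 39}{-17} \left(-109\right) = 2 \sqrt{7} + \left(- \frac{1}{17}\right) 55 \left(-109\right) = 2 \sqrt{7} - - \frac{5995}{17} = 2 \sqrt{7} + \frac{5995}{17} = \frac{5995}{17} + 2 \sqrt{7}$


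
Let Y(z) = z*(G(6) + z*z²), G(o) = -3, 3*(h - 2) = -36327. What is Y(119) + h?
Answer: 200521457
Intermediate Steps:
h = -12107 (h = 2 + (⅓)*(-36327) = 2 - 12109 = -12107)
Y(z) = z*(-3 + z³) (Y(z) = z*(-3 + z*z²) = z*(-3 + z³))
Y(119) + h = 119*(-3 + 119³) - 12107 = 119*(-3 + 1685159) - 12107 = 119*1685156 - 12107 = 200533564 - 12107 = 200521457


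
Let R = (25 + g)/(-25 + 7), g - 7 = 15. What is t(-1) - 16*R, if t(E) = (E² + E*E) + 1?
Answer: 403/9 ≈ 44.778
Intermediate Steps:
g = 22 (g = 7 + 15 = 22)
t(E) = 1 + 2*E² (t(E) = (E² + E²) + 1 = 2*E² + 1 = 1 + 2*E²)
R = -47/18 (R = (25 + 22)/(-25 + 7) = 47/(-18) = 47*(-1/18) = -47/18 ≈ -2.6111)
t(-1) - 16*R = (1 + 2*(-1)²) - 16*(-47/18) = (1 + 2*1) + 376/9 = (1 + 2) + 376/9 = 3 + 376/9 = 403/9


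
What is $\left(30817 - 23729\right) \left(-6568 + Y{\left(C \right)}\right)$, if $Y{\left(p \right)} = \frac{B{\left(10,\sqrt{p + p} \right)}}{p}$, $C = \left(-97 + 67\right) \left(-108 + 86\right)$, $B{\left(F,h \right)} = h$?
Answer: $-46553984 + \frac{3544 \sqrt{330}}{165} \approx -4.6554 \cdot 10^{7}$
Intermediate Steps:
$C = 660$ ($C = \left(-30\right) \left(-22\right) = 660$)
$Y{\left(p \right)} = \frac{\sqrt{2}}{\sqrt{p}}$ ($Y{\left(p \right)} = \frac{\sqrt{p + p}}{p} = \frac{\sqrt{2 p}}{p} = \frac{\sqrt{2} \sqrt{p}}{p} = \frac{\sqrt{2}}{\sqrt{p}}$)
$\left(30817 - 23729\right) \left(-6568 + Y{\left(C \right)}\right) = \left(30817 - 23729\right) \left(-6568 + \frac{\sqrt{2}}{2 \sqrt{165}}\right) = 7088 \left(-6568 + \sqrt{2} \frac{\sqrt{165}}{330}\right) = 7088 \left(-6568 + \frac{\sqrt{330}}{330}\right) = -46553984 + \frac{3544 \sqrt{330}}{165}$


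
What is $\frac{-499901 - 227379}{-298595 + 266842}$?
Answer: $\frac{727280}{31753} \approx 22.904$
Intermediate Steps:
$\frac{-499901 - 227379}{-298595 + 266842} = - \frac{727280}{-31753} = \left(-727280\right) \left(- \frac{1}{31753}\right) = \frac{727280}{31753}$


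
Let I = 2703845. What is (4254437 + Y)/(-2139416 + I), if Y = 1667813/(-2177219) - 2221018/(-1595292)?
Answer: 7388469216178891411/980215637792693346 ≈ 7.5376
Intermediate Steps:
Y = 1087496926273/1736650026474 (Y = 1667813*(-1/2177219) - 2221018*(-1/1595292) = -1667813/2177219 + 1110509/797646 = 1087496926273/1736650026474 ≈ 0.62620)
(4254437 + Y)/(-2139416 + I) = (4254437 + 1087496926273/1736650026474)/(-2139416 + 2703845) = (7388469216178891411/1736650026474)/564429 = (7388469216178891411/1736650026474)*(1/564429) = 7388469216178891411/980215637792693346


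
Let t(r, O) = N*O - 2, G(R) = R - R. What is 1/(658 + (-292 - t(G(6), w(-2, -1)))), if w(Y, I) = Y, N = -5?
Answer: 1/358 ≈ 0.0027933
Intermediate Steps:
G(R) = 0
t(r, O) = -2 - 5*O (t(r, O) = -5*O - 2 = -2 - 5*O)
1/(658 + (-292 - t(G(6), w(-2, -1)))) = 1/(658 + (-292 - (-2 - 5*(-2)))) = 1/(658 + (-292 - (-2 + 10))) = 1/(658 + (-292 - 1*8)) = 1/(658 + (-292 - 8)) = 1/(658 - 300) = 1/358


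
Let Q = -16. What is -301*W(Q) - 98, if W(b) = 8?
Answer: -2506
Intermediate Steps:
-301*W(Q) - 98 = -301*8 - 98 = -2408 - 98 = -2506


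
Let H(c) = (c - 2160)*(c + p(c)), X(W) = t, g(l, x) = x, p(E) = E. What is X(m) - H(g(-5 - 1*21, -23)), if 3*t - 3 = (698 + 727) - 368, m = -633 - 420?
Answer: -300194/3 ≈ -1.0006e+5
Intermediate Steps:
m = -1053
t = 1060/3 (t = 1 + ((698 + 727) - 368)/3 = 1 + (1425 - 368)/3 = 1 + (1/3)*1057 = 1 + 1057/3 = 1060/3 ≈ 353.33)
X(W) = 1060/3
H(c) = 2*c*(-2160 + c) (H(c) = (c - 2160)*(c + c) = (-2160 + c)*(2*c) = 2*c*(-2160 + c))
X(m) - H(g(-5 - 1*21, -23)) = 1060/3 - 2*(-23)*(-2160 - 23) = 1060/3 - 2*(-23)*(-2183) = 1060/3 - 1*100418 = 1060/3 - 100418 = -300194/3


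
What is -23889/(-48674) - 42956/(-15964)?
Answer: 618051085/194257934 ≈ 3.1816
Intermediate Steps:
-23889/(-48674) - 42956/(-15964) = -23889*(-1/48674) - 42956*(-1/15964) = 23889/48674 + 10739/3991 = 618051085/194257934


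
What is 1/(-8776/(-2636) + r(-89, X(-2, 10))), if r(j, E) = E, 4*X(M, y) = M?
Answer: 1318/3729 ≈ 0.35345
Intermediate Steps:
X(M, y) = M/4
1/(-8776/(-2636) + r(-89, X(-2, 10))) = 1/(-8776/(-2636) + (1/4)*(-2)) = 1/(-8776*(-1/2636) - 1/2) = 1/(2194/659 - 1/2) = 1/(3729/1318) = 1318/3729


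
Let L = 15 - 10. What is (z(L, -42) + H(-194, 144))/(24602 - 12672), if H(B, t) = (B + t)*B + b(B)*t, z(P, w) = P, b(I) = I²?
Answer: 5429289/11930 ≈ 455.10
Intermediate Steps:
L = 5
H(B, t) = B*(B + t) + t*B² (H(B, t) = (B + t)*B + B²*t = B*(B + t) + t*B²)
(z(L, -42) + H(-194, 144))/(24602 - 12672) = (5 - 194*(-194 + 144 - 194*144))/(24602 - 12672) = (5 - 194*(-194 + 144 - 27936))/11930 = (5 - 194*(-27986))*(1/11930) = (5 + 5429284)*(1/11930) = 5429289*(1/11930) = 5429289/11930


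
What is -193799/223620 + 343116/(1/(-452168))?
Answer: -34693765400820359/223620 ≈ -1.5515e+11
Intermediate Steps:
-193799/223620 + 343116/(1/(-452168)) = -193799*1/223620 + 343116/(-1/452168) = -193799/223620 + 343116*(-452168) = -193799/223620 - 155146075488 = -34693765400820359/223620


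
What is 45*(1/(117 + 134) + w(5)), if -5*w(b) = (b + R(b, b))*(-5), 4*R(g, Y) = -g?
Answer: 169605/1004 ≈ 168.93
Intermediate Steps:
R(g, Y) = -g/4 (R(g, Y) = (-g)/4 = -g/4)
w(b) = 3*b/4 (w(b) = -(b - b/4)*(-5)/5 = -3*b/4*(-5)/5 = -(-3)*b/4 = 3*b/4)
45*(1/(117 + 134) + w(5)) = 45*(1/(117 + 134) + (¾)*5) = 45*(1/251 + 15/4) = 45*(3769/1004) = 169605/1004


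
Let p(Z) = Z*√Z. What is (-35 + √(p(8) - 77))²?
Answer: (35 - I*√(77 - 16*√2))² ≈ 1170.6 - 516.16*I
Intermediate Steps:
p(Z) = Z^(3/2)
(-35 + √(p(8) - 77))² = (-35 + √(8^(3/2) - 77))² = (-35 + √(16*√2 - 77))² = (-35 + √(-77 + 16*√2))²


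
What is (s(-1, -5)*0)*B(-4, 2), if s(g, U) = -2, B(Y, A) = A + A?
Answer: 0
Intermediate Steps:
B(Y, A) = 2*A
(s(-1, -5)*0)*B(-4, 2) = (-2*0)*(2*2) = 0*4 = 0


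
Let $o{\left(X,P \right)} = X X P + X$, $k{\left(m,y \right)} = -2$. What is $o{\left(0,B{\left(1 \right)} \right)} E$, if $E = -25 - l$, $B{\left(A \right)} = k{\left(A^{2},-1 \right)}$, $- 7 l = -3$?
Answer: $0$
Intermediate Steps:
$l = \frac{3}{7}$ ($l = \left(- \frac{1}{7}\right) \left(-3\right) = \frac{3}{7} \approx 0.42857$)
$B{\left(A \right)} = -2$
$o{\left(X,P \right)} = X + P X^{2}$ ($o{\left(X,P \right)} = X^{2} P + X = P X^{2} + X = X + P X^{2}$)
$E = - \frac{178}{7}$ ($E = -25 - \frac{3}{7} = - \frac{178}{7} \approx -25.429$)
$o{\left(0,B{\left(1 \right)} \right)} E = 0 \left(1 - 0\right) \left(- \frac{178}{7}\right) = 0 \left(1 + 0\right) \left(- \frac{178}{7}\right) = 0 \cdot 1 \left(- \frac{178}{7}\right) = 0 \left(- \frac{178}{7}\right) = 0$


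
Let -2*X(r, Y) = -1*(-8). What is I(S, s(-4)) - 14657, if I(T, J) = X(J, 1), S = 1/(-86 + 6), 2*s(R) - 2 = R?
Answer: -14661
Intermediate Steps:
s(R) = 1 + R/2
X(r, Y) = -4 (X(r, Y) = -(-1)*(-8)/2 = -½*8 = -4)
S = -1/80 (S = 1/(-80) = -1/80 ≈ -0.012500)
I(T, J) = -4
I(S, s(-4)) - 14657 = -4 - 14657 = -14661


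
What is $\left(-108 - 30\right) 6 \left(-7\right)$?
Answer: $5796$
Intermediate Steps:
$\left(-108 - 30\right) 6 \left(-7\right) = \left(-138\right) \left(-42\right) = 5796$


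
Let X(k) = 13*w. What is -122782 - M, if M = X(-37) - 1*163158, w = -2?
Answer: 40402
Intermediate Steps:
X(k) = -26 (X(k) = 13*(-2) = -26)
M = -163184 (M = -26 - 1*163158 = -26 - 163158 = -163184)
-122782 - M = -122782 - 1*(-163184) = -122782 + 163184 = 40402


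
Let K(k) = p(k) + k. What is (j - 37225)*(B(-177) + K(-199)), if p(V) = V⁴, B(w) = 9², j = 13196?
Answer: -37683216925407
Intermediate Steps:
B(w) = 81
K(k) = k + k⁴ (K(k) = k⁴ + k = k + k⁴)
(j - 37225)*(B(-177) + K(-199)) = (13196 - 37225)*(81 + (-199 + (-199)⁴)) = -24029*(81 + (-199 + 1568239201)) = -24029*(81 + 1568239002) = -24029*1568239083 = -37683216925407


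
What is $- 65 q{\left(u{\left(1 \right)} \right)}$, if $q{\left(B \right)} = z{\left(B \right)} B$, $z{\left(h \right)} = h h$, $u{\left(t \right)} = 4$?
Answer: $-4160$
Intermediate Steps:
$z{\left(h \right)} = h^{2}$
$q{\left(B \right)} = B^{3}$ ($q{\left(B \right)} = B^{2} B = B^{3}$)
$- 65 q{\left(u{\left(1 \right)} \right)} = - 65 \cdot 4^{3} = \left(-65\right) 64 = -4160$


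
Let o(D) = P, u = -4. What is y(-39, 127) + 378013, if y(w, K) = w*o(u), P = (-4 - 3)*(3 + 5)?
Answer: 380197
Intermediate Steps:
P = -56 (P = -7*8 = -56)
o(D) = -56
y(w, K) = -56*w (y(w, K) = w*(-56) = -56*w)
y(-39, 127) + 378013 = -56*(-39) + 378013 = 2184 + 378013 = 380197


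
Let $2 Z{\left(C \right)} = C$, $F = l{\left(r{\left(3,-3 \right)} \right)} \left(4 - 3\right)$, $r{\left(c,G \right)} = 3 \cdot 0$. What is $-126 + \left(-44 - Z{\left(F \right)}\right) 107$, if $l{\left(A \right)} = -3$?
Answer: $- \frac{9347}{2} \approx -4673.5$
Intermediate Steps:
$r{\left(c,G \right)} = 0$
$F = -3$ ($F = - 3 \left(4 - 3\right) = \left(-3\right) 1 = -3$)
$Z{\left(C \right)} = \frac{C}{2}$
$-126 + \left(-44 - Z{\left(F \right)}\right) 107 = -126 + \left(-44 - \frac{1}{2} \left(-3\right)\right) 107 = -126 + \left(-44 - - \frac{3}{2}\right) 107 = -126 + \left(-44 + \frac{3}{2}\right) 107 = -126 - \frac{9095}{2} = - \frac{9347}{2}$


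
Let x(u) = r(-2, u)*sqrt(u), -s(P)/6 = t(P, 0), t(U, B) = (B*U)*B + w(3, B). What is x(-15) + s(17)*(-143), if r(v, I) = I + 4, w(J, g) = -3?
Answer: -2574 - 11*I*sqrt(15) ≈ -2574.0 - 42.603*I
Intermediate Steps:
r(v, I) = 4 + I
t(U, B) = -3 + U*B**2 (t(U, B) = (B*U)*B - 3 = U*B**2 - 3 = -3 + U*B**2)
s(P) = 18 (s(P) = -6*(-3 + P*0**2) = -6*(-3 + P*0) = -6*(-3 + 0) = -6*(-3) = 18)
x(u) = sqrt(u)*(4 + u) (x(u) = (4 + u)*sqrt(u) = sqrt(u)*(4 + u))
x(-15) + s(17)*(-143) = sqrt(-15)*(4 - 15) + 18*(-143) = (I*sqrt(15))*(-11) - 2574 = -11*I*sqrt(15) - 2574 = -2574 - 11*I*sqrt(15)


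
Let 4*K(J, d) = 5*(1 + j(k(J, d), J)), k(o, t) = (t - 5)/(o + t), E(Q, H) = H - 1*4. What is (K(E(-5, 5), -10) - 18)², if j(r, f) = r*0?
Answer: 4489/16 ≈ 280.56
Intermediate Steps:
E(Q, H) = -4 + H (E(Q, H) = H - 4 = -4 + H)
k(o, t) = (-5 + t)/(o + t)
j(r, f) = 0
K(J, d) = 5/4 (K(J, d) = (5*(1 + 0))/4 = (5*1)/4 = (¼)*5 = 5/4)
(K(E(-5, 5), -10) - 18)² = (5/4 - 18)² = (-67/4)² = 4489/16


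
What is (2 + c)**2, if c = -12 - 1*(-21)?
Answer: 121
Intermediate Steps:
c = 9 (c = -12 + 21 = 9)
(2 + c)**2 = (2 + 9)**2 = 11**2 = 121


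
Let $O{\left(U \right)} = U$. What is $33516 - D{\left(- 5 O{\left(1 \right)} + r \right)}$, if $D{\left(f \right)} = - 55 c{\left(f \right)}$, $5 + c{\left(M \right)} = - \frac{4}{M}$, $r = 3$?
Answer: $33351$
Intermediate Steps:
$c{\left(M \right)} = -5 - \frac{4}{M}$
$D{\left(f \right)} = 275 + \frac{220}{f}$ ($D{\left(f \right)} = - 55 \left(-5 - \frac{4}{f}\right) = 275 + \frac{220}{f}$)
$33516 - D{\left(- 5 O{\left(1 \right)} + r \right)} = 33516 - \left(275 + \frac{220}{\left(-5\right) 1 + 3}\right) = 33516 - \left(275 + \frac{220}{-5 + 3}\right) = 33516 - \left(275 + \frac{220}{-2}\right) = 33516 - \left(275 + 220 \left(- \frac{1}{2}\right)\right) = 33516 - \left(275 - 110\right) = 33516 - 165 = 33351$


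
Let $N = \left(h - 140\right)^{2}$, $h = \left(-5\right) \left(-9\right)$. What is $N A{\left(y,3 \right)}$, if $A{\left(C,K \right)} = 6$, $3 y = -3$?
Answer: $54150$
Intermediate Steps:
$y = -1$ ($y = \frac{1}{3} \left(-3\right) = -1$)
$h = 45$
$N = 9025$ ($N = \left(45 - 140\right)^{2} = \left(-95\right)^{2} = 9025$)
$N A{\left(y,3 \right)} = 9025 \cdot 6 = 54150$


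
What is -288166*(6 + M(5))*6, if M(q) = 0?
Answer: -10373976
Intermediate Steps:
-288166*(6 + M(5))*6 = -288166*(6 + 0)*6 = -1728996*6 = -288166*36 = -10373976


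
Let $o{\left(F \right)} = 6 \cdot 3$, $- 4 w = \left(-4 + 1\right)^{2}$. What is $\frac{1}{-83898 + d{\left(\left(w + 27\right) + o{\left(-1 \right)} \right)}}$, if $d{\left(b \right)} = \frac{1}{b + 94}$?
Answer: $- \frac{547}{45892202} \approx -1.1919 \cdot 10^{-5}$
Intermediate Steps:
$w = - \frac{9}{4}$ ($w = - \frac{\left(-4 + 1\right)^{2}}{4} = - \frac{\left(-3\right)^{2}}{4} = \left(- \frac{1}{4}\right) 9 = - \frac{9}{4} \approx -2.25$)
$o{\left(F \right)} = 18$
$d{\left(b \right)} = \frac{1}{94 + b}$
$\frac{1}{-83898 + d{\left(\left(w + 27\right) + o{\left(-1 \right)} \right)}} = \frac{1}{-83898 + \frac{1}{94 + \left(\left(- \frac{9}{4} + 27\right) + 18\right)}} = \frac{1}{-83898 + \frac{1}{94 + \left(\frac{99}{4} + 18\right)}} = \frac{1}{-83898 + \frac{1}{94 + \frac{171}{4}}} = \frac{1}{-83898 + \frac{1}{\frac{547}{4}}} = \frac{1}{-83898 + \frac{4}{547}} = \frac{1}{- \frac{45892202}{547}} = - \frac{547}{45892202}$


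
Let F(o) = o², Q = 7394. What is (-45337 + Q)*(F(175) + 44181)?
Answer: -2838364058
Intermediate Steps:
(-45337 + Q)*(F(175) + 44181) = (-45337 + 7394)*(175² + 44181) = -37943*(30625 + 44181) = -37943*74806 = -2838364058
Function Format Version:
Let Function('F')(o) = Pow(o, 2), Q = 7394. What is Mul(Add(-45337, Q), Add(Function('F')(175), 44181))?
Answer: -2838364058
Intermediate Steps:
Mul(Add(-45337, Q), Add(Function('F')(175), 44181)) = Mul(Add(-45337, 7394), Add(Pow(175, 2), 44181)) = Mul(-37943, Add(30625, 44181)) = Mul(-37943, 74806) = -2838364058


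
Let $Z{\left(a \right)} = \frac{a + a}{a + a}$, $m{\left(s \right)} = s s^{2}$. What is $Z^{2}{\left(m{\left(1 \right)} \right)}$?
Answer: $1$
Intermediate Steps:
$m{\left(s \right)} = s^{3}$
$Z{\left(a \right)} = 1$ ($Z{\left(a \right)} = \frac{2 a}{2 a} = 2 a \frac{1}{2 a} = 1$)
$Z^{2}{\left(m{\left(1 \right)} \right)} = 1^{2} = 1$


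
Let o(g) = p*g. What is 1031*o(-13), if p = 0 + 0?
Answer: 0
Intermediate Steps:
p = 0
o(g) = 0 (o(g) = 0*g = 0)
1031*o(-13) = 1031*0 = 0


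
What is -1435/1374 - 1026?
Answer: -1411159/1374 ≈ -1027.0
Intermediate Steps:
-1435/1374 - 1026 = -1411159/1374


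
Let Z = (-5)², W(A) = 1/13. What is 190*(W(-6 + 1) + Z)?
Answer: 61940/13 ≈ 4764.6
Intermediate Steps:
W(A) = 1/13
Z = 25
190*(W(-6 + 1) + Z) = 190*(1/13 + 25) = 190*(326/13) = 61940/13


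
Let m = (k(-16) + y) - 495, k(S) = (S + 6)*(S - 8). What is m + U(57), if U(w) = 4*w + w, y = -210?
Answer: -180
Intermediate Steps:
k(S) = (-8 + S)*(6 + S) (k(S) = (6 + S)*(-8 + S) = (-8 + S)*(6 + S))
U(w) = 5*w
m = -465 (m = ((-48 + (-16)² - 2*(-16)) - 210) - 495 = ((-48 + 256 + 32) - 210) - 495 = (240 - 210) - 495 = 30 - 495 = -465)
m + U(57) = -465 + 5*57 = -465 + 285 = -180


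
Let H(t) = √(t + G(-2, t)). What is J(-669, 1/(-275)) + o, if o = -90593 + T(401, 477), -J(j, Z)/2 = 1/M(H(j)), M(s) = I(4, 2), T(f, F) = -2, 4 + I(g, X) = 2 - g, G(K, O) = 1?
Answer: -271784/3 ≈ -90595.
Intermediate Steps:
I(g, X) = -2 - g (I(g, X) = -4 + (2 - g) = -2 - g)
H(t) = √(1 + t) (H(t) = √(t + 1) = √(1 + t))
M(s) = -6 (M(s) = -2 - 1*4 = -2 - 4 = -6)
J(j, Z) = ⅓ (J(j, Z) = -2/(-6) = -2*(-⅙) = ⅓)
o = -90595 (o = -90593 - 2 = -90595)
J(-669, 1/(-275)) + o = ⅓ - 90595 = -271784/3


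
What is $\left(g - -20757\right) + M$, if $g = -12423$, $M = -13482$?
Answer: $-5148$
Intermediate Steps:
$\left(g - -20757\right) + M = \left(-12423 - -20757\right) - 13482 = \left(-12423 + 20757\right) - 13482 = 8334 - 13482 = -5148$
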